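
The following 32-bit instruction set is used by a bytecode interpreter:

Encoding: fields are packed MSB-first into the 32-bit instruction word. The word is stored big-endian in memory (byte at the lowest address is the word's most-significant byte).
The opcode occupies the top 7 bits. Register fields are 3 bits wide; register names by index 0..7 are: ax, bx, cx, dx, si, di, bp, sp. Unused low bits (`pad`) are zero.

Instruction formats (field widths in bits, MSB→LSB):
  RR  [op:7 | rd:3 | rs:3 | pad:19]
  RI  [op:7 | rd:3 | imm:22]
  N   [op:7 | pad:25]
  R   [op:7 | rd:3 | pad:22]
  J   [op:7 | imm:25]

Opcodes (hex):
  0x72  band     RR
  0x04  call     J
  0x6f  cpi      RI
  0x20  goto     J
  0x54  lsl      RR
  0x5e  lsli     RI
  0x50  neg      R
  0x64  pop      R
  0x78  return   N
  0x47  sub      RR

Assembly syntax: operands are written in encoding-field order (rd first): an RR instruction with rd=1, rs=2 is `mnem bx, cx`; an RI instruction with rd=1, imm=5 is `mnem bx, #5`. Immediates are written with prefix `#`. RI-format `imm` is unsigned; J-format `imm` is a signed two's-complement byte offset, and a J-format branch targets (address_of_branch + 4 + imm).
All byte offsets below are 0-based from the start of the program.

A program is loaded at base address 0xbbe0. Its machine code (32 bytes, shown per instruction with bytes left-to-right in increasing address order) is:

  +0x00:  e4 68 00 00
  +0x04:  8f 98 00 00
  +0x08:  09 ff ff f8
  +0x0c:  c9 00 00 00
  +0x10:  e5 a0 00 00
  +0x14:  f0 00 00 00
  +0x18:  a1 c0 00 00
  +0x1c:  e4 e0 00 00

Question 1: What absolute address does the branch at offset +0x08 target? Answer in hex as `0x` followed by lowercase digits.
+0x08: 09 ff ff f8 ⇒ word 0x09fffff8 (big)
  opcode bits[31:25]=0x4: call/J
  imm: (w>>0)&0x1ffffff=0x1fffff8 (s25→-8) → #-8
  target = base 0xbbe0 + off 0x08 + 4 + imm -8 = 0xbbe4

0xbbe4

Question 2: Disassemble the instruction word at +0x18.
neg sp

+0x18: a1 c0 00 00 ⇒ word 0xa1c00000 (big)
  top 7b → 0x50 → neg [R]
  [24:22] rd=7 = sp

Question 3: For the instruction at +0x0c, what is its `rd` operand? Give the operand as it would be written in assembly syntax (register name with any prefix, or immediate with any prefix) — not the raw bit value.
si

+0x0c: c9 00 00 00 ⇒ word 0xc9000000 (big)
  op=0xc9000000>>25=0x64 ⇒ pop (R)
  rd: (w>>22)&0x7=0x4 → si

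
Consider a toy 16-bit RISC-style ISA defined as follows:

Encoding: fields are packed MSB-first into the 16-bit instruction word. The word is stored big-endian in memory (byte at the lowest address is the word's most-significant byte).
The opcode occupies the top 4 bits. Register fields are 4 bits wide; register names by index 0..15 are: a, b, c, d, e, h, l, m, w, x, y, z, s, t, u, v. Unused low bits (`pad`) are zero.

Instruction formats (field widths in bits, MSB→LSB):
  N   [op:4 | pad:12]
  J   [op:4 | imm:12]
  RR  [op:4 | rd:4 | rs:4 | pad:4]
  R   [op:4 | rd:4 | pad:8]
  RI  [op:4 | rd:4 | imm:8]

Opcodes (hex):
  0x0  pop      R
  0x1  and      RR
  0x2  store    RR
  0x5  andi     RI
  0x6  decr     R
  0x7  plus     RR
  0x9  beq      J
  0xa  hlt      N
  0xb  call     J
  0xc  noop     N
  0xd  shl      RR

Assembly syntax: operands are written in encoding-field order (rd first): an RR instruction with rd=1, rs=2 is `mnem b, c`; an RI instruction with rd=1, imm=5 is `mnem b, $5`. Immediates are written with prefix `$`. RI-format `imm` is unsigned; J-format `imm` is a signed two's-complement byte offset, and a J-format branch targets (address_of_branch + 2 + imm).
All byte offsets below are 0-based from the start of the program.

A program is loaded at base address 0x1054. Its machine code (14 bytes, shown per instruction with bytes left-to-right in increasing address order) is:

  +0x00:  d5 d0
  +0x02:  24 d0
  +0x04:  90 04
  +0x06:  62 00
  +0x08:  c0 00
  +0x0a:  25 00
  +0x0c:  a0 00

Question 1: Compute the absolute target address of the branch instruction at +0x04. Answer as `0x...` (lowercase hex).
0x105e

@+04  big-endian(90 04) = 0x9004
  top 4b → 0x9 → beq [J]
  imm: (w>>0)&0xfff=0x4 → $4
  target = base 0x1054 + off 0x04 + 2 + imm 4 = 0x105e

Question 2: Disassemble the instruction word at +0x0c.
[0c] a0 00 → 0xa000
  top 4b → 0xa → hlt [N]

hlt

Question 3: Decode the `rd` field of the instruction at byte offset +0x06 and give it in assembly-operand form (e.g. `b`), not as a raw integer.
c

@+06  big-endian(62 00) = 0x6200
  op=0x6200>>12=0x6 ⇒ decr (R)
  rd: (w>>8)&0xf=0x2 → c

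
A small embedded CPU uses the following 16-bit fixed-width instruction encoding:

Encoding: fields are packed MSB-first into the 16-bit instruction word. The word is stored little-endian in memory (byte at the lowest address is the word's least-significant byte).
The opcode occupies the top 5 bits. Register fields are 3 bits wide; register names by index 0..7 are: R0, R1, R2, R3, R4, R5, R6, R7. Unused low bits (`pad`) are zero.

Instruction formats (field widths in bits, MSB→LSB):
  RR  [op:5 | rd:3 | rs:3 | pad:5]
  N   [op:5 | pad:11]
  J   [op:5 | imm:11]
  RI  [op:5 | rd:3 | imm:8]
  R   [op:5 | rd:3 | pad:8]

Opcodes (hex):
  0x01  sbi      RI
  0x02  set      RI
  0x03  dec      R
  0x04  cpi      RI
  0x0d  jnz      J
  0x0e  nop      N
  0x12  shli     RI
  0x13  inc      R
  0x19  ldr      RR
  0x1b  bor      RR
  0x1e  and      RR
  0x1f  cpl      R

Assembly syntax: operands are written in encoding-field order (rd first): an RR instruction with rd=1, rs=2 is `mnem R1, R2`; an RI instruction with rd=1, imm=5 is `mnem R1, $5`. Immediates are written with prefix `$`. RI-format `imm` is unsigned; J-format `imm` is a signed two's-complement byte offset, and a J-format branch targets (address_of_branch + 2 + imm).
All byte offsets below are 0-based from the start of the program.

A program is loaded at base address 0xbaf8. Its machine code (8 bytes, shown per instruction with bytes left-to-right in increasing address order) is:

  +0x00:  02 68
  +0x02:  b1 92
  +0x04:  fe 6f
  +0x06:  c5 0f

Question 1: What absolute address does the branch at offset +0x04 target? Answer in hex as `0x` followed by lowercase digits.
0xbafc

+0x04: fe 6f ⇒ word 0x6ffe (little)
  op=0x6ffe>>11=0xd ⇒ jnz (J)
  [10:0] imm=2046 (s11→-2) = $-2
  target = base 0xbaf8 + off 0x04 + 2 + imm -2 = 0xbafc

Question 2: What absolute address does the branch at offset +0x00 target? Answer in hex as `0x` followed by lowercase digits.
0xbafc

off 0x00: read 02 68 as little → 0x6802
  top 5b → 0xd → jnz [J]
  [10:0] imm=2 = $2
  target = base 0xbaf8 + off 0x00 + 2 + imm 2 = 0xbafc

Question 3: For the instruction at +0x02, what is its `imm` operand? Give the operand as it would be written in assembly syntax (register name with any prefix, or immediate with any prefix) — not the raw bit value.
$177

+0x02: b1 92 ⇒ word 0x92b1 (little)
  top 5b → 0x12 → shli [RI]
  [10:8] rd=2 = R2
  [7:0] imm=177 = $177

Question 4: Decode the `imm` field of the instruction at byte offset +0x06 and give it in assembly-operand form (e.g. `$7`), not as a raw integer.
[06] c5 0f → 0x0fc5
  opcode bits[15:11]=0x1: sbi/RI
  rd@[10:8]=0x7 ⇒ R7
  imm@[7:0]=0xc5 ⇒ $197

$197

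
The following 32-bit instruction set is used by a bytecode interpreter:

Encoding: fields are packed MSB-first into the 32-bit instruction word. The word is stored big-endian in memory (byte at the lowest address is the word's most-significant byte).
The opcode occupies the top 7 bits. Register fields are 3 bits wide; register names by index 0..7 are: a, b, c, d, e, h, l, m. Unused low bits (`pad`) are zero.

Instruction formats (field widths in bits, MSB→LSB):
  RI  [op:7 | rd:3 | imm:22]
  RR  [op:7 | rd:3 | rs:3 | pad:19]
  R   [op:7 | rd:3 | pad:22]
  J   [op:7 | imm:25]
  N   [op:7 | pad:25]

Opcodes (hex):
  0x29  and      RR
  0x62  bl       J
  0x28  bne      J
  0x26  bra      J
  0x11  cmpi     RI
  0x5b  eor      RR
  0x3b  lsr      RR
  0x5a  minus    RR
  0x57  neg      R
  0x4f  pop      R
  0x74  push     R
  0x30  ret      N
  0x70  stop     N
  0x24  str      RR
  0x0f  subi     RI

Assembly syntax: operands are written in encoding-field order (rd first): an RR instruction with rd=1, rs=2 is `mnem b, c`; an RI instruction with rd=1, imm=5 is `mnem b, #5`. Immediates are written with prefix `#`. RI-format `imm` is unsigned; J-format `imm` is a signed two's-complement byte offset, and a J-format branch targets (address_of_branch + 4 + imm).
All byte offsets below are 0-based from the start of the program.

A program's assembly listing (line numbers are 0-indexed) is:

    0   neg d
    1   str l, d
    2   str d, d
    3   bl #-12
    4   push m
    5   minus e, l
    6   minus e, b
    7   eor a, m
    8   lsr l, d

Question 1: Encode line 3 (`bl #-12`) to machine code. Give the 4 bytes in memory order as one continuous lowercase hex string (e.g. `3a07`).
c5fffff4

L3: bl op=0x62:7|imm=-12:25 ⇒ 0xc5fffff4 ⇒ big c5 ff ff f4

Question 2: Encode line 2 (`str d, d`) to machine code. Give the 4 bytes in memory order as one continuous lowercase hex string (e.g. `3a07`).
L2: str op=0x24:7|rd=3:3|rs=3:3|pad=0:19 ⇒ 0x48d80000 ⇒ big 48 d8 00 00

48d80000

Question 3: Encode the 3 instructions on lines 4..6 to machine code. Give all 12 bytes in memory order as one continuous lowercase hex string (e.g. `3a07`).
L4: push op=0x74:7|rd=7:3|pad=0:22 ⇒ 0xe9c00000 ⇒ big e9 c0 00 00
L5: minus op=0x5a:7|rd=4:3|rs=6:3|pad=0:19 ⇒ 0xb5300000 ⇒ big b5 30 00 00
L6: minus op=0x5a:7|rd=4:3|rs=1:3|pad=0:19 ⇒ 0xb5080000 ⇒ big b5 08 00 00

e9c00000b5300000b5080000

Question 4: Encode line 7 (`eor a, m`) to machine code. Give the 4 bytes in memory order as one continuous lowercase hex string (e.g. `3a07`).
b6380000

line 7 (eor): pack op=0x5b:7|rd=0:3|rs=7:3|pad=0:19 = 0xb6380000; big→ b6 38 00 00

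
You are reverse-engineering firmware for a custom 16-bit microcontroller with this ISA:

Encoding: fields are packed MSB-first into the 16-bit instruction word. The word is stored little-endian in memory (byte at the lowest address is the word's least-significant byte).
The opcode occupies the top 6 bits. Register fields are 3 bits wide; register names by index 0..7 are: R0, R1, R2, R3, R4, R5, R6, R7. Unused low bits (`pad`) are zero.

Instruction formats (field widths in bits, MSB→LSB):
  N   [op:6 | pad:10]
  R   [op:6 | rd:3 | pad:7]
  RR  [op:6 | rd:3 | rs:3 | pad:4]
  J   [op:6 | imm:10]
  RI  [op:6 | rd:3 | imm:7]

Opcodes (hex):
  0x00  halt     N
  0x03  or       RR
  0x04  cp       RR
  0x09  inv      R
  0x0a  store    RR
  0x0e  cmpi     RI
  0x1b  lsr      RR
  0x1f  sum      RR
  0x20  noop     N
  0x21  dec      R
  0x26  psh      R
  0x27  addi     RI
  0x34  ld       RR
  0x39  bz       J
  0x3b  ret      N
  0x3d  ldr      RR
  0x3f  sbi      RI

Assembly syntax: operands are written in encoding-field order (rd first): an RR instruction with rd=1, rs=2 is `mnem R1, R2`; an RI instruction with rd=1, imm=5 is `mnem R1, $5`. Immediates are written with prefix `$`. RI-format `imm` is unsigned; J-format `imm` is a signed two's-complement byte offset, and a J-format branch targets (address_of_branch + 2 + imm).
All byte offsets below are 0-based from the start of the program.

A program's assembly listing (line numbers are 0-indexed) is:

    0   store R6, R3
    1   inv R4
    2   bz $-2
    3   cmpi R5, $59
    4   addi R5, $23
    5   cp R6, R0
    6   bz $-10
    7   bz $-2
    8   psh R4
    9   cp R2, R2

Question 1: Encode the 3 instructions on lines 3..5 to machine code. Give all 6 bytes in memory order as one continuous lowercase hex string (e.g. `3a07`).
L3: cmpi op=0xe:6|rd=5:3|imm=59:7 ⇒ 0x3abb ⇒ little bb 3a
L4: addi op=0x27:6|rd=5:3|imm=23:7 ⇒ 0x9e97 ⇒ little 97 9e
L5: cp op=0x4:6|rd=6:3|rs=0:3|pad=0:4 ⇒ 0x1300 ⇒ little 00 13

bb3a979e0013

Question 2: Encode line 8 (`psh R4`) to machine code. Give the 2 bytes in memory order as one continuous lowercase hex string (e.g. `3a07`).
L8: psh op=0x26:6|rd=4:3|pad=0:7 ⇒ 0x9a00 ⇒ little 00 9a

009a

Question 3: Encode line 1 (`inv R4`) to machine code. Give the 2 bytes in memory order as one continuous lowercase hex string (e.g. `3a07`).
0026

1. inv fields op=0x9:6|rd=4:3|pad=0:7 → word 2600h → 00 26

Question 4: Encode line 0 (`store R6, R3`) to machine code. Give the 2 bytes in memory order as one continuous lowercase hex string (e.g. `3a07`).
302b

line 0 (store): pack op=0xa:6|rd=6:3|rs=3:3|pad=0:4 = 0x2b30; little→ 30 2b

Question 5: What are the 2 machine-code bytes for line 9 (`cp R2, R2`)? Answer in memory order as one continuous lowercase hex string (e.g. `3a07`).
2011

9. cp fields op=0x4:6|rd=2:3|rs=2:3|pad=0:4 → word 1120h → 20 11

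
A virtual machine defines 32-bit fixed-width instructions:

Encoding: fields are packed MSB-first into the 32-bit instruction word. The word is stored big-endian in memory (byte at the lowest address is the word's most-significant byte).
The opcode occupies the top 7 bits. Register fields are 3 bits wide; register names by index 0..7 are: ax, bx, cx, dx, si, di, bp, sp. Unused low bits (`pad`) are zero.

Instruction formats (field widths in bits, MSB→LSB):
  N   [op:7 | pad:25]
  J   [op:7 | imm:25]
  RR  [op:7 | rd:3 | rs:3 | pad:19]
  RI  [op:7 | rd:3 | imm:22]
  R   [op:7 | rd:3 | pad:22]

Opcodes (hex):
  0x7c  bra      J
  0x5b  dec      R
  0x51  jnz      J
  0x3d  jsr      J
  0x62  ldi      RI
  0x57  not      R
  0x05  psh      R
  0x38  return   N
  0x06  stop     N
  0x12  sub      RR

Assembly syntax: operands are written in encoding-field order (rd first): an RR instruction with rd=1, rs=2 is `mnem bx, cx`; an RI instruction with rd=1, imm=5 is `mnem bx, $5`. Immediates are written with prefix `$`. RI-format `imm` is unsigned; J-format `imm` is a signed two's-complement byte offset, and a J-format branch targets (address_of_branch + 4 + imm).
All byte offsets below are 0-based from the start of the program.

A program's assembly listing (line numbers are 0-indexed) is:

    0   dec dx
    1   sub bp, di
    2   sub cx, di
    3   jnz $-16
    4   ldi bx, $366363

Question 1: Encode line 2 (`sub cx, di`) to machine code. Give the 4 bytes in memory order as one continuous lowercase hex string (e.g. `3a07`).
24a80000

line 2 (sub): pack op=0x12:7|rd=2:3|rs=5:3|pad=0:19 = 0x24a80000; big→ 24 a8 00 00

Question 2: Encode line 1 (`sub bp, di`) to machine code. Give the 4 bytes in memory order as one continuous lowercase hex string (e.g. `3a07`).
25a80000

L1: sub op=0x12:7|rd=6:3|rs=5:3|pad=0:19 ⇒ 0x25a80000 ⇒ big 25 a8 00 00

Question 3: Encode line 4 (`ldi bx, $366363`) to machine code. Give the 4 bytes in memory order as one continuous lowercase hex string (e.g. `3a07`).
line 4 (ldi): pack op=0x62:7|rd=1:3|imm=366363:22 = 0xc445971b; big→ c4 45 97 1b

c445971b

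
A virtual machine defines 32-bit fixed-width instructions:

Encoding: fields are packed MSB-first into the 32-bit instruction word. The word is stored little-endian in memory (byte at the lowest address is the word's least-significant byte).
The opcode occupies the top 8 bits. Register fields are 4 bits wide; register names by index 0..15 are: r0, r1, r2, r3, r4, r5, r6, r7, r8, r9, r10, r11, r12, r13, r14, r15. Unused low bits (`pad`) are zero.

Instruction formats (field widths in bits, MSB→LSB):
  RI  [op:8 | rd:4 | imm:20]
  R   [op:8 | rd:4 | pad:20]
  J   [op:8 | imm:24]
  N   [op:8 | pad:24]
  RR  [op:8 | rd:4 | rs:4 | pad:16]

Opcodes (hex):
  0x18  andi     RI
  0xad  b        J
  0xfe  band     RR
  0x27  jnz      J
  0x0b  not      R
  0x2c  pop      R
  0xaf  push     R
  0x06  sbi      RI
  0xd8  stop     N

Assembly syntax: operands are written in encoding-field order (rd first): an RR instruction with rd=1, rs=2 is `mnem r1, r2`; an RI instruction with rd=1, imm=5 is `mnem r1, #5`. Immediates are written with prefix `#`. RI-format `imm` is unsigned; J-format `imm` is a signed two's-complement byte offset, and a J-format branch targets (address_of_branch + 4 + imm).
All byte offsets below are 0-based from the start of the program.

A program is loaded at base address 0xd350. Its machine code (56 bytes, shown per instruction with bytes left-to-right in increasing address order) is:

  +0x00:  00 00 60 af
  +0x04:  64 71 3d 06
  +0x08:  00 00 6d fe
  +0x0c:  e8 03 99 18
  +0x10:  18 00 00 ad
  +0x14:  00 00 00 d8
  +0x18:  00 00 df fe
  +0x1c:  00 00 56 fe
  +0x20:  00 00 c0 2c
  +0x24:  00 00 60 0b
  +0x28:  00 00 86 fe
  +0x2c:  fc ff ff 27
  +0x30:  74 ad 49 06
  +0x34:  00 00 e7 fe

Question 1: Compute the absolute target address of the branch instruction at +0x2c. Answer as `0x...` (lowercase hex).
0xd37c

@+2c  little-endian(fc ff ff 27) = 0x27fffffc
  opcode bits[31:24]=0x27: jnz/J
  imm: (w>>0)&0xffffff=0xfffffc (s24→-4) → #-4
  target = base 0xd350 + off 0x2c + 4 + imm -4 = 0xd37c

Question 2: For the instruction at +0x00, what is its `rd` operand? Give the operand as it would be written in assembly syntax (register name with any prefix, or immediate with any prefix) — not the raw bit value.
+0x00: 00 00 60 af ⇒ word 0xaf600000 (little)
  op=0xaf600000>>24=0xaf ⇒ push (R)
  rd@[23:20]=0x6 ⇒ r6

r6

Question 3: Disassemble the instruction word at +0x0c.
[0c] e8 03 99 18 → 0x189903e8
  op=0x189903e8>>24=0x18 ⇒ andi (RI)
  [23:20] rd=9 = r9
  [19:0] imm=590824 = #590824

andi r9, #590824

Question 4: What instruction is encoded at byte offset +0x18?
off 0x18: read 00 00 df fe as little → 0xfedf0000
  op=0xfedf0000>>24=0xfe ⇒ band (RR)
  rd: (w>>20)&0xf=0xd → r13
  rs: (w>>16)&0xf=0xf → r15

band r13, r15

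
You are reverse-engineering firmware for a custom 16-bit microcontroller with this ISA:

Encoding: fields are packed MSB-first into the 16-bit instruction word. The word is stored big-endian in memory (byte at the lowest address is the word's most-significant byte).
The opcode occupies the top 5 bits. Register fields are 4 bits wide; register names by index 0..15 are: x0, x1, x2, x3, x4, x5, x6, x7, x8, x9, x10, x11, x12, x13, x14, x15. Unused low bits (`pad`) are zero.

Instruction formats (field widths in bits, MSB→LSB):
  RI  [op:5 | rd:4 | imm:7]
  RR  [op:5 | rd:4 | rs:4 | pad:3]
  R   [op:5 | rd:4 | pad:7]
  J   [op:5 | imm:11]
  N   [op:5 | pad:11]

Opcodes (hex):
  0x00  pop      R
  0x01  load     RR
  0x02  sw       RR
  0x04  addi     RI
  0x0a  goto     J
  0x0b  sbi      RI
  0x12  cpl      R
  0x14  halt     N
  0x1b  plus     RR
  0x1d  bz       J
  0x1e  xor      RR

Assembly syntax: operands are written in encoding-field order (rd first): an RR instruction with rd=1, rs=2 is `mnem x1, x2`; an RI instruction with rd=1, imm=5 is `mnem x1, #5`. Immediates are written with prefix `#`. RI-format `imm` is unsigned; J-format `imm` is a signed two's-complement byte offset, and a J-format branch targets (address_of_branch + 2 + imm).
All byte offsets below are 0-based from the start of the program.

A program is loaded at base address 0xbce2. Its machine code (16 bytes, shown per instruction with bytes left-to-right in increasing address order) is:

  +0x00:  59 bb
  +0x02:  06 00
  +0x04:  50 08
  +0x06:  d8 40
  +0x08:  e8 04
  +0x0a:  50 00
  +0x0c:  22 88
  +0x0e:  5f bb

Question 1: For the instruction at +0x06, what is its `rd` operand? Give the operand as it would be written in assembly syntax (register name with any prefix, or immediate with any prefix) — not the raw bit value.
off 0x06: read d8 40 as big → 0xd840
  opcode bits[15:11]=0x1b: plus/RR
  rd@[10:7]=0x0 ⇒ x0
  rs@[6:3]=0x8 ⇒ x8

x0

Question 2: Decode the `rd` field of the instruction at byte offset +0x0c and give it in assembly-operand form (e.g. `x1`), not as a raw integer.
x5

+0x0c: 22 88 ⇒ word 0x2288 (big)
  top 5b → 0x4 → addi [RI]
  rd: (w>>7)&0xf=0x5 → x5
  imm: (w>>0)&0x7f=0x8 → #8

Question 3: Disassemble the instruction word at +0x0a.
goto #0

@+0a  big-endian(50 00) = 0x5000
  op=0x5000>>11=0xa ⇒ goto (J)
  imm@[10:0]=0x0 ⇒ #0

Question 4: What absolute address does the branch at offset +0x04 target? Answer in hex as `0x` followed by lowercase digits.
@+04  big-endian(50 08) = 0x5008
  top 5b → 0xa → goto [J]
  [10:0] imm=8 = #8
  target = base 0xbce2 + off 0x04 + 2 + imm 8 = 0xbcf0

0xbcf0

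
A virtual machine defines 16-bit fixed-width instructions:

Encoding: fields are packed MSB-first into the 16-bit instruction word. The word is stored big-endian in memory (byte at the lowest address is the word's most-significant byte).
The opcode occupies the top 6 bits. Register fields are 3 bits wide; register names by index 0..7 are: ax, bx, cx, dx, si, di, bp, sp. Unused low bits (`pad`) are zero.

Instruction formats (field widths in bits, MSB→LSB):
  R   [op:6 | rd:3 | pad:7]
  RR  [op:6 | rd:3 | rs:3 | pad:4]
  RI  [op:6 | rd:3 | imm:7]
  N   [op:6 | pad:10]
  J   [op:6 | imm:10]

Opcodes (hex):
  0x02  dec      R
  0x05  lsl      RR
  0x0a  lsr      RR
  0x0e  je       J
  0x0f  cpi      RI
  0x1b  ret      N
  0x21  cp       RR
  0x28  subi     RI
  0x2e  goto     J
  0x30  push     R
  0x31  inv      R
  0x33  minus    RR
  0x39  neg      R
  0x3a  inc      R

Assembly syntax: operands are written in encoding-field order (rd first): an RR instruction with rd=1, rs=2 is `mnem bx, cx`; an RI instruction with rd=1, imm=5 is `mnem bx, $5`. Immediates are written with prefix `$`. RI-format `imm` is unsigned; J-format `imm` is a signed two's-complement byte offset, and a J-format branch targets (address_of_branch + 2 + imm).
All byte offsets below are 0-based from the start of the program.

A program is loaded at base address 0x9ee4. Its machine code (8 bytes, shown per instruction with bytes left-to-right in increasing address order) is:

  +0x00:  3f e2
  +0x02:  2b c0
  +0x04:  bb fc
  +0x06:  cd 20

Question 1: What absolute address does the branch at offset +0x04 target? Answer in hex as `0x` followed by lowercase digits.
[04] bb fc → 0xbbfc
  op=0xbbfc>>10=0x2e ⇒ goto (J)
  imm@[9:0]=0x3fc (s10→-4) ⇒ $-4
  target = base 0x9ee4 + off 0x04 + 2 + imm -4 = 0x9ee6

0x9ee6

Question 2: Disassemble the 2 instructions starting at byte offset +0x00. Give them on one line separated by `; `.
[00] 3f e2 → 0x3fe2
  op=0x3fe2>>10=0xf ⇒ cpi (RI)
  rd: (w>>7)&0x7=0x7 → sp
  imm: (w>>0)&0x7f=0x62 → $98
[02] 2b c0 → 0x2bc0
  op=0x2bc0>>10=0xa ⇒ lsr (RR)
  rd: (w>>7)&0x7=0x7 → sp
  rs: (w>>4)&0x7=0x4 → si

cpi sp, $98; lsr sp, si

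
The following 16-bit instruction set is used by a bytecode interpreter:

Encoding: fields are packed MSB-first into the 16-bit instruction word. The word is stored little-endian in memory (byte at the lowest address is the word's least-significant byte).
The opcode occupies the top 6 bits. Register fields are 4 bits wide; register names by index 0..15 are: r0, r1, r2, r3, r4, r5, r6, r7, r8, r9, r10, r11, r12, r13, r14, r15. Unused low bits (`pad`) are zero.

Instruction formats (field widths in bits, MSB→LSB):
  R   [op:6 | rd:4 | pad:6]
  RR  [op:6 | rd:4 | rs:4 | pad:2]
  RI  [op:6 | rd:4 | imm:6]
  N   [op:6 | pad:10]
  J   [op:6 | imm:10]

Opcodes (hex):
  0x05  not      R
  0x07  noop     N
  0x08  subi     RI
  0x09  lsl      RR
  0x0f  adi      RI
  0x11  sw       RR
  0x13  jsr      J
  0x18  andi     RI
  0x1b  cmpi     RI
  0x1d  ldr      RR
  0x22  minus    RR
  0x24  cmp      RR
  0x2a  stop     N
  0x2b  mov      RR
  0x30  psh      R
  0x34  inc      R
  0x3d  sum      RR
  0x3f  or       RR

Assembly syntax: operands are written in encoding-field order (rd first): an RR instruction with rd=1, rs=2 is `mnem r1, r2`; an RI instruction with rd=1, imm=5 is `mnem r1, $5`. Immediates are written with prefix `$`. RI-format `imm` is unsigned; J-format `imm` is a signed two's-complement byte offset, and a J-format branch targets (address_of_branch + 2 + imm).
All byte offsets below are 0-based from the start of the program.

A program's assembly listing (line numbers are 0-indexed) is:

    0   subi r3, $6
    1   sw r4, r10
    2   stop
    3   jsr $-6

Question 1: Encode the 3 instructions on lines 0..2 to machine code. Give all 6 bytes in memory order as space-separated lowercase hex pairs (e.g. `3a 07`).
c6 20 28 45 00 a8

L0: subi op=0x8:6|rd=3:4|imm=6:6 ⇒ 0x20c6 ⇒ little c6 20
L1: sw op=0x11:6|rd=4:4|rs=10:4|pad=0:2 ⇒ 0x4528 ⇒ little 28 45
L2: stop op=0x2a:6|pad=0:10 ⇒ 0xa800 ⇒ little 00 a8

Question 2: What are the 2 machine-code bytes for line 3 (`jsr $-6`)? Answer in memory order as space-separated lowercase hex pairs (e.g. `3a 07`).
line 3 (jsr): pack op=0x13:6|imm=-6:10 = 0x4ffa; little→ fa 4f

fa 4f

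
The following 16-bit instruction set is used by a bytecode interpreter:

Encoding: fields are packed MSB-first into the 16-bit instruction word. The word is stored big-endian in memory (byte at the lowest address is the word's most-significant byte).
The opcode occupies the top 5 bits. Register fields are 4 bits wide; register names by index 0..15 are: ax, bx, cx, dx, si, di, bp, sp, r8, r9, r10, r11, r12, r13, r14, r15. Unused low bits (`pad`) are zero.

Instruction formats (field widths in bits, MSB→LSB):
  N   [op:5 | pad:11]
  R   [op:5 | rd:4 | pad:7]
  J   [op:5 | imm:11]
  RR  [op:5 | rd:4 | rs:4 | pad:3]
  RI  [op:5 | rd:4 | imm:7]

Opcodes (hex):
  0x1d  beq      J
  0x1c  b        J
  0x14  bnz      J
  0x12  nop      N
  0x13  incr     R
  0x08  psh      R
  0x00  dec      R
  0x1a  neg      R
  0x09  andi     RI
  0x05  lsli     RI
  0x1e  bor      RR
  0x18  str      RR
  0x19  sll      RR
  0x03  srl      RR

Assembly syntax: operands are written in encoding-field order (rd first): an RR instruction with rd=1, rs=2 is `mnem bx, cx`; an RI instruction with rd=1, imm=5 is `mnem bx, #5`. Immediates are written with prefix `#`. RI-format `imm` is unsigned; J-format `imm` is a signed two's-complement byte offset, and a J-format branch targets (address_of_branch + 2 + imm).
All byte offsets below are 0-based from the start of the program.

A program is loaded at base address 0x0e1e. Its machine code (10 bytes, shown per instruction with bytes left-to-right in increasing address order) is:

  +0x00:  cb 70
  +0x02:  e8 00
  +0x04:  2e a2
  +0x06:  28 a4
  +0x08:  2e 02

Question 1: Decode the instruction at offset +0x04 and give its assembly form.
lsli r13, #34

[04] 2e a2 → 0x2ea2
  top 5b → 0x5 → lsli [RI]
  [10:7] rd=13 = r13
  [6:0] imm=34 = #34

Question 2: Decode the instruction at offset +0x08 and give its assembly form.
lsli r12, #2

@+08  big-endian(2e 02) = 0x2e02
  top 5b → 0x5 → lsli [RI]
  rd@[10:7]=0xc ⇒ r12
  imm@[6:0]=0x2 ⇒ #2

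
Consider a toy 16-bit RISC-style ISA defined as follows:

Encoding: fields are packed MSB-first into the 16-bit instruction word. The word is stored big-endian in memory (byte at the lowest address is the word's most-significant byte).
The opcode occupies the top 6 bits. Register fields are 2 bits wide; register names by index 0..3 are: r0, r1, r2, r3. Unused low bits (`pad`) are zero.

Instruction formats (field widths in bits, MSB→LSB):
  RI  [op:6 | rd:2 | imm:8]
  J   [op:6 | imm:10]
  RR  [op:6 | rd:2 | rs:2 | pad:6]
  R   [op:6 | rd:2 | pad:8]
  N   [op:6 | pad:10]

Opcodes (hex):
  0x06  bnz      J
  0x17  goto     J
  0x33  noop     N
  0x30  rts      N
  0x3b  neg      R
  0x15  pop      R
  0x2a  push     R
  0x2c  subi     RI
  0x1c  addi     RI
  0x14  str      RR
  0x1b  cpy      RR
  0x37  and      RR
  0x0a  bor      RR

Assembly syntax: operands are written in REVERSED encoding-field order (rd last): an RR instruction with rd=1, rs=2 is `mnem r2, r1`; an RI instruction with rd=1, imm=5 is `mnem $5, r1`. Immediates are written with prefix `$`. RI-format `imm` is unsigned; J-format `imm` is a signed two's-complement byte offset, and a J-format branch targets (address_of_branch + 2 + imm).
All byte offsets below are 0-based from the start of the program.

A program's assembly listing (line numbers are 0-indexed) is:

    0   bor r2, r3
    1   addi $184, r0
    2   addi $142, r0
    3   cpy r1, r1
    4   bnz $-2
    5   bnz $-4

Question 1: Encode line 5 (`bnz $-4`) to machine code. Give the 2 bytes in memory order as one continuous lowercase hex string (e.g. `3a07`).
1bfc

5. bnz fields op=0x6:6|imm=-4:10 → word 1bfch → 1b fc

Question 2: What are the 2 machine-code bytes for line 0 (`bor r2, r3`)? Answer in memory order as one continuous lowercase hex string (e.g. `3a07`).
2b80

line 0 (bor): pack op=0xa:6|rd=3:2|rs=2:2|pad=0:6 = 0x2b80; big→ 2b 80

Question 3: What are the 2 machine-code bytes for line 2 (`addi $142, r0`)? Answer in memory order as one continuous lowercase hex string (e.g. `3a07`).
L2: addi op=0x1c:6|rd=0:2|imm=142:8 ⇒ 0x708e ⇒ big 70 8e

708e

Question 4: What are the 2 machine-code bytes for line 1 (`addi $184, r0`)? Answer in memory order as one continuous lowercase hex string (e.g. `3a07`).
70b8

line 1 (addi): pack op=0x1c:6|rd=0:2|imm=184:8 = 0x70b8; big→ 70 b8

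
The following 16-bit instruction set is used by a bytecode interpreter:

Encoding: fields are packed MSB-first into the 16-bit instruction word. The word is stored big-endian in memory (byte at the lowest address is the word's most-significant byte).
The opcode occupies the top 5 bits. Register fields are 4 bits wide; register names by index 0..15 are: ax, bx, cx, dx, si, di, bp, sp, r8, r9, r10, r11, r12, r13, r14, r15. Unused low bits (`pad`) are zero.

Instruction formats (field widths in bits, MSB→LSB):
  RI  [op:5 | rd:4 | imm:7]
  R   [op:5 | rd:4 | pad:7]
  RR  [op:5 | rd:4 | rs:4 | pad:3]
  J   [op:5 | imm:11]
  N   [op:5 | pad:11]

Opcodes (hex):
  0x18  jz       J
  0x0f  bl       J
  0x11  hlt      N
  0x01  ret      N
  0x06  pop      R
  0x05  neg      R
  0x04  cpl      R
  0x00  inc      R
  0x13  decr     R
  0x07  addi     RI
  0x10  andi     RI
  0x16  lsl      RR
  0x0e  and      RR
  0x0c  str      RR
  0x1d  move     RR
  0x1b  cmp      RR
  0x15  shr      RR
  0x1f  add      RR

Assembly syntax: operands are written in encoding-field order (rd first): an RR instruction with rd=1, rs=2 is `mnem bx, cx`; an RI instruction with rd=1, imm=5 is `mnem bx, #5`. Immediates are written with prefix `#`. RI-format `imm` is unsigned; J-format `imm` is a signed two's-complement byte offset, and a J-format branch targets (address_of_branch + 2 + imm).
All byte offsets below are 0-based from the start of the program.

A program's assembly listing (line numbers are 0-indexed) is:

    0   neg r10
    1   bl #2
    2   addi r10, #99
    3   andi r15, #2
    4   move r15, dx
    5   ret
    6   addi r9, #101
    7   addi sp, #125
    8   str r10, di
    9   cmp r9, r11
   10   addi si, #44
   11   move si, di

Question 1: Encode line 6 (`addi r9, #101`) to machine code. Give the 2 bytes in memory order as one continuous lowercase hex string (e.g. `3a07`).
L6: addi op=0x7:5|rd=9:4|imm=101:7 ⇒ 0x3ce5 ⇒ big 3c e5

3ce5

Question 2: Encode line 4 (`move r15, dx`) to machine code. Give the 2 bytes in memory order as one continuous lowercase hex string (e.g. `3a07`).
line 4 (move): pack op=0x1d:5|rd=15:4|rs=3:4|pad=0:3 = 0xef98; big→ ef 98

ef98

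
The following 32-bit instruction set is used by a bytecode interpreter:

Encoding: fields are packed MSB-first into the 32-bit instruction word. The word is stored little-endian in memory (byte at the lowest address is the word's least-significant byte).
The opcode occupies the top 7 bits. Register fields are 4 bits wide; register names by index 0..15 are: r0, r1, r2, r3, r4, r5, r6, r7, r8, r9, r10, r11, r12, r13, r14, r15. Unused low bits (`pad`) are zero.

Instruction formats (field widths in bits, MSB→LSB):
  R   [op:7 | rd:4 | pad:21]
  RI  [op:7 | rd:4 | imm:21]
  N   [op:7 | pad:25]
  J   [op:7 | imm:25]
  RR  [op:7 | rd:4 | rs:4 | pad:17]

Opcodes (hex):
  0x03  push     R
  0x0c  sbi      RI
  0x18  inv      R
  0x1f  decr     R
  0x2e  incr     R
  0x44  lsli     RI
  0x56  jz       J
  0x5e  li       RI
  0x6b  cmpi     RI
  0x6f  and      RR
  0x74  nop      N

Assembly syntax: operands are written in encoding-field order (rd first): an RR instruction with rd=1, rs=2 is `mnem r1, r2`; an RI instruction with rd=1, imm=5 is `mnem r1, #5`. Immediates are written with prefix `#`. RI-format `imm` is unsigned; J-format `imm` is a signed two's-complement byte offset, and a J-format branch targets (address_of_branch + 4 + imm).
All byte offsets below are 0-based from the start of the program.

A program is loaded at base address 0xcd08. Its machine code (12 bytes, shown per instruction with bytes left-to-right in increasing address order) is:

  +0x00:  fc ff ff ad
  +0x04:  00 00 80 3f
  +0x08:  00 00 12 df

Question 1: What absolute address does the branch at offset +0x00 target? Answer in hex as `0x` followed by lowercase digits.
0xcd08

@+00  little-endian(fc ff ff ad) = 0xadfffffc
  top 7b → 0x56 → jz [J]
  [24:0] imm=33554428 (s25→-4) = #-4
  target = base 0xcd08 + off 0x00 + 4 + imm -4 = 0xcd08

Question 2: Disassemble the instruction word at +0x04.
decr r12

off 0x04: read 00 00 80 3f as little → 0x3f800000
  opcode bits[31:25]=0x1f: decr/R
  rd: (w>>21)&0xf=0xc → r12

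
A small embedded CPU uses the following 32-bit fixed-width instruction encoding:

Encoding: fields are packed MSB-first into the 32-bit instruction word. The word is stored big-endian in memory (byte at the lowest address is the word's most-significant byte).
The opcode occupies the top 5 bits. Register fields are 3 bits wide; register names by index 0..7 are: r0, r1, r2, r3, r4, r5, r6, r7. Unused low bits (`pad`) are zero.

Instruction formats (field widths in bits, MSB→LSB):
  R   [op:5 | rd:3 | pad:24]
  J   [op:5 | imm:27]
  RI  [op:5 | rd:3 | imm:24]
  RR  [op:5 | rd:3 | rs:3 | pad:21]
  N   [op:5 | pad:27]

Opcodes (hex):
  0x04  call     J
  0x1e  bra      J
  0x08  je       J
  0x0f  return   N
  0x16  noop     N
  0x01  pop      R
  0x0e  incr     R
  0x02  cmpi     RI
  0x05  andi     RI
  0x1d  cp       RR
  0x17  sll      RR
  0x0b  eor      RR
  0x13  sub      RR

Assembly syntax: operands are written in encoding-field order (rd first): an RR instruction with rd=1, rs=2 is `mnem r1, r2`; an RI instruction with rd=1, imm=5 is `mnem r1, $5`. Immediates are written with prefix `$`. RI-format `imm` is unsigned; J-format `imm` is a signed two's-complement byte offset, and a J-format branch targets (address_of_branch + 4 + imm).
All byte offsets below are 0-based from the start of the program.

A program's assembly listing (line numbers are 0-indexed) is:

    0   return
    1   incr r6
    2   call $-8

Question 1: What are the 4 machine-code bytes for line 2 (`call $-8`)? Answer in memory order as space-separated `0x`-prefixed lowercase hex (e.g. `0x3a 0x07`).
2. call fields op=0x4:5|imm=-8:27 → word 27fffff8h → 27 ff ff f8

0x27 0xff 0xff 0xf8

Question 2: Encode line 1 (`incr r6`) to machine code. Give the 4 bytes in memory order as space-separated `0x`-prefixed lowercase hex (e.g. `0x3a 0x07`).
1. incr fields op=0xe:5|rd=6:3|pad=0:24 → word 76000000h → 76 00 00 00

0x76 0x00 0x00 0x00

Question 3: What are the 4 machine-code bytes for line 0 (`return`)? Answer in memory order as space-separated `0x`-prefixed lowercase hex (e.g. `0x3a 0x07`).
L0: return op=0xf:5|pad=0:27 ⇒ 0x78000000 ⇒ big 78 00 00 00

0x78 0x00 0x00 0x00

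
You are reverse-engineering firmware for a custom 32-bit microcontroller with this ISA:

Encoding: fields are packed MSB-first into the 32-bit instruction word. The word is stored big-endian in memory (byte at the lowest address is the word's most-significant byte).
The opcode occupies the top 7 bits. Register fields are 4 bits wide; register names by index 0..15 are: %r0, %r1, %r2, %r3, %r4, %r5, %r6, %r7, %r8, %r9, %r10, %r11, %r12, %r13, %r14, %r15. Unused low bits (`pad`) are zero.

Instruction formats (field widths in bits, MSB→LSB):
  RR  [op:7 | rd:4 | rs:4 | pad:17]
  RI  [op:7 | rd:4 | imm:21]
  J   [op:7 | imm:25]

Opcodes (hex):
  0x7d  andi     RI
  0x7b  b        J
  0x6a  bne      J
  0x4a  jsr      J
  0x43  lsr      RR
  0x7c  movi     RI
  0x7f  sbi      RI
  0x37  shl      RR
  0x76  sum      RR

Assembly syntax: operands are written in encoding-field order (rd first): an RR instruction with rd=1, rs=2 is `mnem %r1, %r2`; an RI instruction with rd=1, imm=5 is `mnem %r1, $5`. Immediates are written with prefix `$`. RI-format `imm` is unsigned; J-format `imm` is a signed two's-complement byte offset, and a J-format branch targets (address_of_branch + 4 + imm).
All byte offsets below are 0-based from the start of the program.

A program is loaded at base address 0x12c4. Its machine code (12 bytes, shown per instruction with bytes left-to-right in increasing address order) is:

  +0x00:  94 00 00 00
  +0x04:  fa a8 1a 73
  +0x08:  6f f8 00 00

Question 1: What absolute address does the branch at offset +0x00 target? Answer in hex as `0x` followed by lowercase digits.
0x12c8

@+00  big-endian(94 00 00 00) = 0x94000000
  opcode bits[31:25]=0x4a: jsr/J
  imm: (w>>0)&0x1ffffff=0x0 → $0
  target = base 0x12c4 + off 0x00 + 4 + imm 0 = 0x12c8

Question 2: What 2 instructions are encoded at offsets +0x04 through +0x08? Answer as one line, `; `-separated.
andi %r5, $531059; shl %r15, %r12

off 0x04: read fa a8 1a 73 as big → 0xfaa81a73
  opcode bits[31:25]=0x7d: andi/RI
  rd: (w>>21)&0xf=0x5 → %r5
  imm: (w>>0)&0x1fffff=0x81a73 → $531059
off 0x08: read 6f f8 00 00 as big → 0x6ff80000
  opcode bits[31:25]=0x37: shl/RR
  rd: (w>>21)&0xf=0xf → %r15
  rs: (w>>17)&0xf=0xc → %r12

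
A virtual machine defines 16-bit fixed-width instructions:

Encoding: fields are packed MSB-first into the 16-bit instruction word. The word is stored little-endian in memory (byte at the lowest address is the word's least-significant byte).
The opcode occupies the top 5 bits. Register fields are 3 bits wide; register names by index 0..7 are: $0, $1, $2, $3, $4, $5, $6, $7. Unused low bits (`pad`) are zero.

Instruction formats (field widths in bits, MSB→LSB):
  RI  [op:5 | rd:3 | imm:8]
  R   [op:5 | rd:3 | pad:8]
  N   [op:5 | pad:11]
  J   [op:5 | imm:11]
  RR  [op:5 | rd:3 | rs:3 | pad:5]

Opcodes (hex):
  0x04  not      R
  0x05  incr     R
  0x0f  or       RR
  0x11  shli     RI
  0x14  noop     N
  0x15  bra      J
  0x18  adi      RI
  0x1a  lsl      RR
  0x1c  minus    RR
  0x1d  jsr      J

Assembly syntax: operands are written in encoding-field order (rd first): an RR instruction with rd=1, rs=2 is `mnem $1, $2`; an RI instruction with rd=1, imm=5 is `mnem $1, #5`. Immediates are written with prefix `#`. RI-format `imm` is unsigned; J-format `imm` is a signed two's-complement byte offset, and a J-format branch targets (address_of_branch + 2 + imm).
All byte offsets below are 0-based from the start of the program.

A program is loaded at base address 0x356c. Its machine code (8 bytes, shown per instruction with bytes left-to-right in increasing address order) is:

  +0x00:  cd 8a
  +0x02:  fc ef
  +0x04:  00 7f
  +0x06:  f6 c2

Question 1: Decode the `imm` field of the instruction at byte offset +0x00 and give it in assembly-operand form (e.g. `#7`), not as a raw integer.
#205

+0x00: cd 8a ⇒ word 0x8acd (little)
  op=0x8acd>>11=0x11 ⇒ shli (RI)
  [10:8] rd=2 = $2
  [7:0] imm=205 = #205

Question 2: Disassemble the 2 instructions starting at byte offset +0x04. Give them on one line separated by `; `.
off 0x04: read 00 7f as little → 0x7f00
  op=0x7f00>>11=0xf ⇒ or (RR)
  rd@[10:8]=0x7 ⇒ $7
  rs@[7:5]=0x0 ⇒ $0
off 0x06: read f6 c2 as little → 0xc2f6
  op=0xc2f6>>11=0x18 ⇒ adi (RI)
  rd@[10:8]=0x2 ⇒ $2
  imm@[7:0]=0xf6 ⇒ #246

or $7, $0; adi $2, #246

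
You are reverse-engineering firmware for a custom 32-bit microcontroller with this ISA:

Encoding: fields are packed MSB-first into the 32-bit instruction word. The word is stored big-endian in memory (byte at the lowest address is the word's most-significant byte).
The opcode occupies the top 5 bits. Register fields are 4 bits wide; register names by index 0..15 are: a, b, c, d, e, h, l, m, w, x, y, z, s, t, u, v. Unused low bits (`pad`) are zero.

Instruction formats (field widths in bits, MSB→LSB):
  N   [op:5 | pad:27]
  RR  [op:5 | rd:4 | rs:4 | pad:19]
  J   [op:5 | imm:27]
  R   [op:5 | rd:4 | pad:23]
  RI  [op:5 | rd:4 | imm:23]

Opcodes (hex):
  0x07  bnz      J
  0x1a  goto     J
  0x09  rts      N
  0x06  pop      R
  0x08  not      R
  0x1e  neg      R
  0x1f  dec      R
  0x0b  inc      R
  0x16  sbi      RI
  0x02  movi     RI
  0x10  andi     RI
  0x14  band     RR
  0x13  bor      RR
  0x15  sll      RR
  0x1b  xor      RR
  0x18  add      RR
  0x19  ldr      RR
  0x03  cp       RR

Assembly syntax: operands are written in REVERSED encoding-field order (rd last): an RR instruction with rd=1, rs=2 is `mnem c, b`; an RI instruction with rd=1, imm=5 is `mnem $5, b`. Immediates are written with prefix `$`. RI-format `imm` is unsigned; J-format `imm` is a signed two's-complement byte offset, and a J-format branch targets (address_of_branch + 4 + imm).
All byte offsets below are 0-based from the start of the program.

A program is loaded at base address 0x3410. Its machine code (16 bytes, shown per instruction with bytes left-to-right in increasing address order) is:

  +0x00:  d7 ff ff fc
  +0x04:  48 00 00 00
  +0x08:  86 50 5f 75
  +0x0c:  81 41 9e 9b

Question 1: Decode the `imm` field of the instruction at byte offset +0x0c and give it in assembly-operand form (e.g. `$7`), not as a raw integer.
[0c] 81 41 9e 9b → 0x81419e9b
  top 5b → 0x10 → andi [RI]
  rd: (w>>23)&0xf=0x2 → c
  imm: (w>>0)&0x7fffff=0x419e9b → $4300443

$4300443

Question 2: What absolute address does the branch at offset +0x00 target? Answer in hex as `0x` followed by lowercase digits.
+0x00: d7 ff ff fc ⇒ word 0xd7fffffc (big)
  op=0xd7fffffc>>27=0x1a ⇒ goto (J)
  imm: (w>>0)&0x7ffffff=0x7fffffc (s27→-4) → $-4
  target = base 0x3410 + off 0x00 + 4 + imm -4 = 0x3410

0x3410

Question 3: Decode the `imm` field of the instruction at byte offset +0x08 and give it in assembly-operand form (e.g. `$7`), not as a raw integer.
$5267317

+0x08: 86 50 5f 75 ⇒ word 0x86505f75 (big)
  opcode bits[31:27]=0x10: andi/RI
  [26:23] rd=12 = s
  [22:0] imm=5267317 = $5267317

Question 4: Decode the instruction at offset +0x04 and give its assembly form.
rts

+0x04: 48 00 00 00 ⇒ word 0x48000000 (big)
  op=0x48000000>>27=0x9 ⇒ rts (N)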